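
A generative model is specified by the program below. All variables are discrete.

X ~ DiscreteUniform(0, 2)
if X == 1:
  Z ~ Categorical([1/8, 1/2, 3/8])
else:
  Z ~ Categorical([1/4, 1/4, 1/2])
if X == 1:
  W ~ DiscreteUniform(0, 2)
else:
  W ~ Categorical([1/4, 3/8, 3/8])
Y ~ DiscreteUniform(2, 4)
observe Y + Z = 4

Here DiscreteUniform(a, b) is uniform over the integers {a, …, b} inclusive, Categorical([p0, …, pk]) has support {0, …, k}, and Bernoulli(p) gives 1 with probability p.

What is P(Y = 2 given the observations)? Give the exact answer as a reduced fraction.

P(Y = 2 | obs) = 11/24

Enumerate traces; 27 have nonzero weight after conditioning:
  (X=0, Z=0, W=0, Y=4) weight 1/144
  (X=0, Z=0, W=1, Y=4) weight 1/96
  (X=0, Z=0, W=2, Y=4) weight 1/96
  (X=0, Z=1, W=0, Y=3) weight 1/144
  (X=0, Z=1, W=1, Y=3) weight 1/96
  (X=0, Z=1, W=2, Y=3) weight 1/96
  (X=0, Z=2, W=0, Y=2) weight 1/72
  (X=0, Z=2, W=1, Y=2) weight 1/48
  … 19 more
Group by Y:
  weight(Y=2) = 11/72
  weight(Y=3) = 1/9
  weight(Y=4) = 5/72
Total weight = 11/72 + 1/9 + 5/72 = 1/3
P(Y=2 | obs) = 11/72 / 1/3 = 11/24
P(Y=3 | obs) = 1/9 / 1/3 = 1/3
P(Y=4 | obs) = 5/72 / 1/3 = 5/24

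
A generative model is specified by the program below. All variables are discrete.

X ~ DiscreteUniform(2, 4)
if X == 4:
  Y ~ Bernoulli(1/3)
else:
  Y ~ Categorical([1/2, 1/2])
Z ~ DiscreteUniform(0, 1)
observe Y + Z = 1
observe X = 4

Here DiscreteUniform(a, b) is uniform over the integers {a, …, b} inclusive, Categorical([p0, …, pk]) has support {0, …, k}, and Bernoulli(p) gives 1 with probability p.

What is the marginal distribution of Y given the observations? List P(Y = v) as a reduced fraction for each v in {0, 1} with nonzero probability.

Enumerate traces; 2 have nonzero weight after conditioning:
  (X=4, Y=0, Z=1) weight 1/9
  (X=4, Y=1, Z=0) weight 1/18
Group by Y:
  weight(Y=0) = 1/9
  weight(Y=1) = 1/18
Total weight = 1/9 + 1/18 = 1/6
P(Y=0 | obs) = 1/9 / 1/6 = 2/3
P(Y=1 | obs) = 1/18 / 1/6 = 1/3

P(Y=0) = 2/3, P(Y=1) = 1/3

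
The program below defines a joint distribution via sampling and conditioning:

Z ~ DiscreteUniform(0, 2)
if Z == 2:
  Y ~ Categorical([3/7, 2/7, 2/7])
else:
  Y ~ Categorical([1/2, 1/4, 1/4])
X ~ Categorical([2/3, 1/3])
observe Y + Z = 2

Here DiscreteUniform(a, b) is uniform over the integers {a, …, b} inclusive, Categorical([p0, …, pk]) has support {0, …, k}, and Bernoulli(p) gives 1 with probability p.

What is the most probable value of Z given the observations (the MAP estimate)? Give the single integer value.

argmax_v P(Z = v | obs) = 2

Enumerate traces; 6 have nonzero weight after conditioning:
  (Z=0, Y=2, X=0) weight 1/18
  (Z=0, Y=2, X=1) weight 1/36
  (Z=1, Y=1, X=0) weight 1/18
  (Z=1, Y=1, X=1) weight 1/36
  (Z=2, Y=0, X=0) weight 2/21
  (Z=2, Y=0, X=1) weight 1/21
Group by Z:
  weight(Z=0) = 1/12
  weight(Z=1) = 1/12
  weight(Z=2) = 1/7
Total weight = 1/12 + 1/12 + 1/7 = 13/42
P(Z=0 | obs) = 1/12 / 13/42 = 7/26
P(Z=1 | obs) = 1/12 / 13/42 = 7/26
P(Z=2 | obs) = 1/7 / 13/42 = 6/13
argmax = 2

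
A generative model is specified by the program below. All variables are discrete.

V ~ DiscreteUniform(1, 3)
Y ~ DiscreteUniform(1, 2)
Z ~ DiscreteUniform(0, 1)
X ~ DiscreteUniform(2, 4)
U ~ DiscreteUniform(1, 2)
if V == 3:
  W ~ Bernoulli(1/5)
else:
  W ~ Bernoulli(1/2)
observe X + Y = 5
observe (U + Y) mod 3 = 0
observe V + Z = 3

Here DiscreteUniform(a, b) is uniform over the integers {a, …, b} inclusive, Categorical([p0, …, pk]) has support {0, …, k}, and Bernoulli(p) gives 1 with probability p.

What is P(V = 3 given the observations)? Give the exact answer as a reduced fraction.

P(V = 3 | obs) = 1/2

Enumerate traces; 8 have nonzero weight after conditioning:
  (V=2, Y=1, Z=1, X=4, U=2, W=0) weight 1/144
  (V=2, Y=1, Z=1, X=4, U=2, W=1) weight 1/144
  (V=2, Y=2, Z=1, X=3, U=1, W=0) weight 1/144
  (V=2, Y=2, Z=1, X=3, U=1, W=1) weight 1/144
  (V=3, Y=1, Z=0, X=4, U=2, W=0) weight 1/90
  (V=3, Y=1, Z=0, X=4, U=2, W=1) weight 1/360
  (V=3, Y=2, Z=0, X=3, U=1, W=0) weight 1/90
  (V=3, Y=2, Z=0, X=3, U=1, W=1) weight 1/360
Group by V:
  weight(V=2) = 1/36
  weight(V=3) = 1/36
Total weight = 1/36 + 1/36 = 1/18
P(V=2 | obs) = 1/36 / 1/18 = 1/2
P(V=3 | obs) = 1/36 / 1/18 = 1/2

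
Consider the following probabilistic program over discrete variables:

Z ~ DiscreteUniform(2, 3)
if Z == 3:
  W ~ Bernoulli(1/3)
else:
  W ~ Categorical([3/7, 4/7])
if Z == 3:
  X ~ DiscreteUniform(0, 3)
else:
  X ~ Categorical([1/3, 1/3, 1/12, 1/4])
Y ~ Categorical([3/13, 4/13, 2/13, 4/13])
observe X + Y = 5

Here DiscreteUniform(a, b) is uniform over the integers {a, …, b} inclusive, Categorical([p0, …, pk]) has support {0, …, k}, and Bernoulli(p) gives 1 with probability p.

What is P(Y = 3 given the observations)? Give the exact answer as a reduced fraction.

Enumerate traces; 8 have nonzero weight after conditioning:
  (Z=2, W=0, X=2, Y=3) weight 1/182
  (Z=2, W=0, X=3, Y=2) weight 3/364
  (Z=2, W=1, X=2, Y=3) weight 2/273
  (Z=2, W=1, X=3, Y=2) weight 1/91
  (Z=3, W=0, X=2, Y=3) weight 1/39
  (Z=3, W=0, X=3, Y=2) weight 1/78
  (Z=3, W=1, X=2, Y=3) weight 1/78
  (Z=3, W=1, X=3, Y=2) weight 1/156
Group by Y:
  weight(Y=2) = 1/26
  weight(Y=3) = 2/39
Total weight = 1/26 + 2/39 = 7/78
P(Y=2 | obs) = 1/26 / 7/78 = 3/7
P(Y=3 | obs) = 2/39 / 7/78 = 4/7

P(Y = 3 | obs) = 4/7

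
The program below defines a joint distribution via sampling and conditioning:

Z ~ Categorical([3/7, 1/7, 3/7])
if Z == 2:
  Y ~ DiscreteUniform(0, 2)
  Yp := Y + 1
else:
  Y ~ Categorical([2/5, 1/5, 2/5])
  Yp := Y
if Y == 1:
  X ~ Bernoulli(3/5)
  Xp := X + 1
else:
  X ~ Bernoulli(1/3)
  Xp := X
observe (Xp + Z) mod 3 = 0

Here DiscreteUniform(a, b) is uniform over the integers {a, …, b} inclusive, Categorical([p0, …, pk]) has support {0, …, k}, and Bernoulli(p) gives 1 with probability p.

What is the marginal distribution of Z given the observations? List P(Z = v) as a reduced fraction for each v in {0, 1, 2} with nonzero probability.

P(Z=0) = 120/209, P(Z=1) = 9/209, P(Z=2) = 80/209

Enumerate traces; 6 have nonzero weight after conditioning:
  (Z=0, Y=0, X=0) weight 4/35
  (Z=0, Y=2, X=0) weight 4/35
  (Z=1, Y=1, X=1) weight 3/175
  (Z=2, Y=0, X=1) weight 1/21
  (Z=2, Y=1, X=0) weight 2/35
  (Z=2, Y=2, X=1) weight 1/21
Group by Z:
  weight(Z=0) = 8/35
  weight(Z=1) = 3/175
  weight(Z=2) = 16/105
Total weight = 8/35 + 3/175 + 16/105 = 209/525
P(Z=0 | obs) = 8/35 / 209/525 = 120/209
P(Z=1 | obs) = 3/175 / 209/525 = 9/209
P(Z=2 | obs) = 16/105 / 209/525 = 80/209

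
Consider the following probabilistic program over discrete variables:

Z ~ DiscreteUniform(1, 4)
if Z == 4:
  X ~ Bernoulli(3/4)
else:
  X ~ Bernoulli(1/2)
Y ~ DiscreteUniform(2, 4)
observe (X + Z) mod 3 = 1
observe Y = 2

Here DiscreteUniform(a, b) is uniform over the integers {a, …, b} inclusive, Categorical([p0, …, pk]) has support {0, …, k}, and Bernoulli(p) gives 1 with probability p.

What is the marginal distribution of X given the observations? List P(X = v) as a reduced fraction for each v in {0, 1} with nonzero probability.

Enumerate traces; 3 have nonzero weight after conditioning:
  (Z=1, X=0, Y=2) weight 1/24
  (Z=3, X=1, Y=2) weight 1/24
  (Z=4, X=0, Y=2) weight 1/48
Group by X:
  weight(X=0) = 1/16
  weight(X=1) = 1/24
Total weight = 1/16 + 1/24 = 5/48
P(X=0 | obs) = 1/16 / 5/48 = 3/5
P(X=1 | obs) = 1/24 / 5/48 = 2/5

P(X=0) = 3/5, P(X=1) = 2/5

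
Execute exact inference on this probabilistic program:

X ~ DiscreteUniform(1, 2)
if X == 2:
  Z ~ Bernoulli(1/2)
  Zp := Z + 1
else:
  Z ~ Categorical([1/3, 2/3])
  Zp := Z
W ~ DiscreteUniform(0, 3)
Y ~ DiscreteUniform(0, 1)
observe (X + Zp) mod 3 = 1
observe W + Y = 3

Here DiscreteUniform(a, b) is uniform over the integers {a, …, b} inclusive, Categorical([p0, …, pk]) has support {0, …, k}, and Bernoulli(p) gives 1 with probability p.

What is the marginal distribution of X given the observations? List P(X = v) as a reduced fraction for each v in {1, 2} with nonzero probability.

Enumerate traces; 4 have nonzero weight after conditioning:
  (X=1, Z=0, W=2, Y=1) weight 1/48
  (X=1, Z=0, W=3, Y=0) weight 1/48
  (X=2, Z=1, W=2, Y=1) weight 1/32
  (X=2, Z=1, W=3, Y=0) weight 1/32
Group by X:
  weight(X=1) = 1/24
  weight(X=2) = 1/16
Total weight = 1/24 + 1/16 = 5/48
P(X=1 | obs) = 1/24 / 5/48 = 2/5
P(X=2 | obs) = 1/16 / 5/48 = 3/5

P(X=1) = 2/5, P(X=2) = 3/5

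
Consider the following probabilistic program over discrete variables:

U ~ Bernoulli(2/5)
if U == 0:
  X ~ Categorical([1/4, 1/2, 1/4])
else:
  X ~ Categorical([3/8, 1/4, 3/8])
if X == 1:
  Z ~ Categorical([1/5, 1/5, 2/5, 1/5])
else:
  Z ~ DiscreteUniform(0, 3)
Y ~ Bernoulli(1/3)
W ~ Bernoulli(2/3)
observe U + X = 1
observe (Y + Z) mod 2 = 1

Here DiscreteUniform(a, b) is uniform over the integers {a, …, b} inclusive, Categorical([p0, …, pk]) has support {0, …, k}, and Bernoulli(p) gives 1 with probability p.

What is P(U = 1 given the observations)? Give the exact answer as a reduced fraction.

Enumerate traces; 16 have nonzero weight after conditioning:
  (U=0, X=1, Z=0, Y=1, W=0) weight 1/150
  (U=0, X=1, Z=0, Y=1, W=1) weight 1/75
  (U=0, X=1, Z=1, Y=0, W=0) weight 1/75
  (U=0, X=1, Z=1, Y=0, W=1) weight 2/75
  (U=0, X=1, Z=2, Y=1, W=0) weight 1/75
  (U=0, X=1, Z=2, Y=1, W=1) weight 2/75
  (U=0, X=1, Z=3, Y=0, W=0) weight 1/75
  (U=0, X=1, Z=3, Y=0, W=1) weight 2/75
  (U=1, X=0, Z=0, Y=1, W=0) weight 1/240
  … 7 more
Group by U:
  weight(U=0) = 7/50
  weight(U=1) = 3/40
Total weight = 7/50 + 3/40 = 43/200
P(U=0 | obs) = 7/50 / 43/200 = 28/43
P(U=1 | obs) = 3/40 / 43/200 = 15/43

P(U = 1 | obs) = 15/43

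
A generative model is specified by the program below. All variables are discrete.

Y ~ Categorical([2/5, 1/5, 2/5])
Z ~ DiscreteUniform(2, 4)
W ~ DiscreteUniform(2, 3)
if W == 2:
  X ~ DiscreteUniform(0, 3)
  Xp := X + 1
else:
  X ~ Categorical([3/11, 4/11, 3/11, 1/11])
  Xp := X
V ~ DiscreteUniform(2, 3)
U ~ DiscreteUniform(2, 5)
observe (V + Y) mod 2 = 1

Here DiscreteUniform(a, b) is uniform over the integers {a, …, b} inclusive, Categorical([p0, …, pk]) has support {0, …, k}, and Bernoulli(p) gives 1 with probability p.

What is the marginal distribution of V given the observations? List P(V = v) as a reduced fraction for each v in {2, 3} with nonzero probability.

Enumerate traces; 288 have nonzero weight after conditioning:
  (Y=0, Z=2, W=2, X=0, V=3, U=2) weight 1/480
  (Y=0, Z=2, W=2, X=0, V=3, U=3) weight 1/480
  (Y=0, Z=2, W=2, X=0, V=3, U=4) weight 1/480
  (Y=0, Z=2, W=2, X=0, V=3, U=5) weight 1/480
  (Y=0, Z=2, W=2, X=1, V=3, U=2) weight 1/480
  (Y=0, Z=2, W=2, X=1, V=3, U=3) weight 1/480
  (Y=0, Z=2, W=2, X=1, V=3, U=4) weight 1/480
  (Y=0, Z=2, W=2, X=1, V=3, U=5) weight 1/480
  (Y=1, Z=2, W=2, X=0, V=2, U=2) weight 1/960
  … 279 more
Group by V:
  weight(V=2) = 1/10
  weight(V=3) = 2/5
Total weight = 1/10 + 2/5 = 1/2
P(V=2 | obs) = 1/10 / 1/2 = 1/5
P(V=3 | obs) = 2/5 / 1/2 = 4/5

P(V=2) = 1/5, P(V=3) = 4/5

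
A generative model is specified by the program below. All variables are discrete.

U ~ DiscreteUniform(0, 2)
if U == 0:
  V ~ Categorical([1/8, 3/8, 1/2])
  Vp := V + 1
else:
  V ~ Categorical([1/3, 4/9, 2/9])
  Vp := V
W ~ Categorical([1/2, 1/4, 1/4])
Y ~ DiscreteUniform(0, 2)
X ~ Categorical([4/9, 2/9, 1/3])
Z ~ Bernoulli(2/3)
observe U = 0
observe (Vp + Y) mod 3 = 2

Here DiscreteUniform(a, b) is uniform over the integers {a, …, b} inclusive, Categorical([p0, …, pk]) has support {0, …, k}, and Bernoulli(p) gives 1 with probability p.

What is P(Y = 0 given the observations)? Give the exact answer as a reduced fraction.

Enumerate traces; 54 have nonzero weight after conditioning:
  (U=0, V=0, W=0, Y=1, X=0, Z=0) weight 1/972
  (U=0, V=0, W=0, Y=1, X=0, Z=1) weight 1/486
  (U=0, V=0, W=0, Y=1, X=1, Z=0) weight 1/1944
  (U=0, V=0, W=0, Y=1, X=1, Z=1) weight 1/972
  (U=0, V=0, W=0, Y=1, X=2, Z=0) weight 1/1296
  (U=0, V=0, W=0, Y=1, X=2, Z=1) weight 1/648
  (U=0, V=0, W=1, Y=1, X=0, Z=0) weight 1/1944
  (U=0, V=0, W=1, Y=1, X=0, Z=1) weight 1/972
  (U=0, V=1, W=0, Y=0, X=0, Z=0) weight 1/324
  (U=0, V=2, W=0, Y=2, X=0, Z=0) weight 1/243
  … 44 more
Group by Y:
  weight(Y=0) = 1/24
  weight(Y=1) = 1/72
  weight(Y=2) = 1/18
Total weight = 1/24 + 1/72 + 1/18 = 1/9
P(Y=0 | obs) = 1/24 / 1/9 = 3/8
P(Y=1 | obs) = 1/72 / 1/9 = 1/8
P(Y=2 | obs) = 1/18 / 1/9 = 1/2

P(Y = 0 | obs) = 3/8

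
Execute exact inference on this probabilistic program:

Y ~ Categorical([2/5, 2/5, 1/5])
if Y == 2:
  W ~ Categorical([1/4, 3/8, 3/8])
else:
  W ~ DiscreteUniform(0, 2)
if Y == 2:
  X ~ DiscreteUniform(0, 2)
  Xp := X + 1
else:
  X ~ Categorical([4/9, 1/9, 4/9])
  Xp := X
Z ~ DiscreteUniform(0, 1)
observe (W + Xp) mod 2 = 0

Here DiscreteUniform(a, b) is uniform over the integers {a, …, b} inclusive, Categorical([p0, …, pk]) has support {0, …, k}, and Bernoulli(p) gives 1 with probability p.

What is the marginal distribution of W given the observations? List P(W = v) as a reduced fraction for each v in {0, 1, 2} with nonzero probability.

Enumerate traces; 28 have nonzero weight after conditioning:
  (Y=0, W=0, X=0, Z=0) weight 4/135
  (Y=0, W=0, X=0, Z=1) weight 4/135
  (Y=0, W=0, X=2, Z=0) weight 4/135
  (Y=0, W=0, X=2, Z=1) weight 4/135
  (Y=0, W=1, X=1, Z=0) weight 1/135
  (Y=0, W=1, X=1, Z=1) weight 1/135
  (Y=0, W=2, X=0, Z=0) weight 4/135
  (Y=0, W=2, X=0, Z=1) weight 4/135
  … 20 more
Group by W:
  weight(W=0) = 137/540
  weight(W=1) = 43/540
  weight(W=2) = 283/1080
Total weight = 137/540 + 43/540 + 283/1080 = 643/1080
P(W=0 | obs) = 137/540 / 643/1080 = 274/643
P(W=1 | obs) = 43/540 / 643/1080 = 86/643
P(W=2 | obs) = 283/1080 / 643/1080 = 283/643

P(W=0) = 274/643, P(W=1) = 86/643, P(W=2) = 283/643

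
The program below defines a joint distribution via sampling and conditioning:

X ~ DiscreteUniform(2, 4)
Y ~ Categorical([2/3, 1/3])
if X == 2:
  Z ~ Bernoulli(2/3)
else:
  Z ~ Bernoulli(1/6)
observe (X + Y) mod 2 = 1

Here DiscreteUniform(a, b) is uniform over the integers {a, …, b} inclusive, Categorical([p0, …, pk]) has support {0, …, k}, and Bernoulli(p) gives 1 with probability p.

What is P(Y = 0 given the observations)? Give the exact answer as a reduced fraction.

P(Y = 0 | obs) = 1/2

Enumerate traces; 6 have nonzero weight after conditioning:
  (X=2, Y=1, Z=0) weight 1/27
  (X=2, Y=1, Z=1) weight 2/27
  (X=3, Y=0, Z=0) weight 5/27
  (X=3, Y=0, Z=1) weight 1/27
  (X=4, Y=1, Z=0) weight 5/54
  (X=4, Y=1, Z=1) weight 1/54
Group by Y:
  weight(Y=0) = 2/9
  weight(Y=1) = 2/9
Total weight = 2/9 + 2/9 = 4/9
P(Y=0 | obs) = 2/9 / 4/9 = 1/2
P(Y=1 | obs) = 2/9 / 4/9 = 1/2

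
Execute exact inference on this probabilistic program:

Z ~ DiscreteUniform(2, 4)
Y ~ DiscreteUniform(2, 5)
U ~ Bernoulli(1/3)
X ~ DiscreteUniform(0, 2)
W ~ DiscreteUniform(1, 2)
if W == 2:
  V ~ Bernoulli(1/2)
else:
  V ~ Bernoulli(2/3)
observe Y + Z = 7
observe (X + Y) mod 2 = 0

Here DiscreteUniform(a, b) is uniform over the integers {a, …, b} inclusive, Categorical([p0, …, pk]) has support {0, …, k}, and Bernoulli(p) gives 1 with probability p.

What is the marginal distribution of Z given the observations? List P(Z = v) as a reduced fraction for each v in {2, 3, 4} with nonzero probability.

Enumerate traces; 32 have nonzero weight after conditioning:
  (Z=2, Y=5, U=0, X=1, W=1, V=0) weight 1/324
  (Z=2, Y=5, U=0, X=1, W=1, V=1) weight 1/162
  (Z=2, Y=5, U=0, X=1, W=2, V=0) weight 1/216
  (Z=2, Y=5, U=0, X=1, W=2, V=1) weight 1/216
  (Z=2, Y=5, U=1, X=1, W=1, V=0) weight 1/648
  (Z=2, Y=5, U=1, X=1, W=1, V=1) weight 1/324
  (Z=2, Y=5, U=1, X=1, W=2, V=0) weight 1/432
  (Z=2, Y=5, U=1, X=1, W=2, V=1) weight 1/432
  (Z=3, Y=4, U=0, X=0, W=1, V=0) weight 1/324
  (Z=4, Y=3, U=0, X=1, W=1, V=0) weight 1/324
  … 22 more
Group by Z:
  weight(Z=2) = 1/36
  weight(Z=3) = 1/18
  weight(Z=4) = 1/36
Total weight = 1/36 + 1/18 + 1/36 = 1/9
P(Z=2 | obs) = 1/36 / 1/9 = 1/4
P(Z=3 | obs) = 1/18 / 1/9 = 1/2
P(Z=4 | obs) = 1/36 / 1/9 = 1/4

P(Z=2) = 1/4, P(Z=3) = 1/2, P(Z=4) = 1/4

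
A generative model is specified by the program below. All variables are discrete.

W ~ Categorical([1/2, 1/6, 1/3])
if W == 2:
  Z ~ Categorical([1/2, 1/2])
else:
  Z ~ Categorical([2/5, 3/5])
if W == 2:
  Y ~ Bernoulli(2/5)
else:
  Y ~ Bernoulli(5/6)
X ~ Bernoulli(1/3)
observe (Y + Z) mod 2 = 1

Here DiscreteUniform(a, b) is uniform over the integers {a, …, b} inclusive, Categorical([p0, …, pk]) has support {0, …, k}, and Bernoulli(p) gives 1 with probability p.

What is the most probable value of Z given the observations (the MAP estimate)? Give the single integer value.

argmax_v P(Z = v | obs) = 0

Enumerate traces; 12 have nonzero weight after conditioning:
  (W=0, Z=0, Y=1, X=0) weight 1/9
  (W=0, Z=0, Y=1, X=1) weight 1/18
  (W=0, Z=1, Y=0, X=0) weight 1/30
  (W=0, Z=1, Y=0, X=1) weight 1/60
  (W=1, Z=0, Y=1, X=0) weight 1/27
  (W=1, Z=0, Y=1, X=1) weight 1/54
  (W=1, Z=1, Y=0, X=0) weight 1/90
  (W=1, Z=1, Y=0, X=1) weight 1/180
  … 4 more
Group by Z:
  weight(Z=0) = 13/45
  weight(Z=1) = 1/6
Total weight = 13/45 + 1/6 = 41/90
P(Z=0 | obs) = 13/45 / 41/90 = 26/41
P(Z=1 | obs) = 1/6 / 41/90 = 15/41
argmax = 0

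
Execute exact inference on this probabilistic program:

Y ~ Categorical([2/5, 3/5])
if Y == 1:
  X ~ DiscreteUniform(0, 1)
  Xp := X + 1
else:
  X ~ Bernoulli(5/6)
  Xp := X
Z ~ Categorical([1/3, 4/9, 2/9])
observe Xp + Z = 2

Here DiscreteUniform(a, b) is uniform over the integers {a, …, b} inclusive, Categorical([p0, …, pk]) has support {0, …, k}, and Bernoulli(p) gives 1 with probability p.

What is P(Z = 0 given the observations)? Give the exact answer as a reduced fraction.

P(Z = 0 | obs) = 27/107

Enumerate traces; 4 have nonzero weight after conditioning:
  (Y=0, X=0, Z=2) weight 2/135
  (Y=0, X=1, Z=1) weight 4/27
  (Y=1, X=0, Z=1) weight 2/15
  (Y=1, X=1, Z=0) weight 1/10
Group by Z:
  weight(Z=0) = 1/10
  weight(Z=1) = 38/135
  weight(Z=2) = 2/135
Total weight = 1/10 + 38/135 + 2/135 = 107/270
P(Z=0 | obs) = 1/10 / 107/270 = 27/107
P(Z=1 | obs) = 38/135 / 107/270 = 76/107
P(Z=2 | obs) = 2/135 / 107/270 = 4/107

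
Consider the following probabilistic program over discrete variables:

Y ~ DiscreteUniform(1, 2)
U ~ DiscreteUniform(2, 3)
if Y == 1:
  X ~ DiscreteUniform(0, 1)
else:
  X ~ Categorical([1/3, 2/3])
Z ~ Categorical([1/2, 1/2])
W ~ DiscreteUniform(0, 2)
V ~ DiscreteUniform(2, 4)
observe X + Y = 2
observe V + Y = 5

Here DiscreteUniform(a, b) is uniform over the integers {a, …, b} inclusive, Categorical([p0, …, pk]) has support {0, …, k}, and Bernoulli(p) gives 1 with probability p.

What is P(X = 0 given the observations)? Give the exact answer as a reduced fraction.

Enumerate traces; 24 have nonzero weight after conditioning:
  (Y=1, U=2, X=1, Z=0, W=0, V=4) weight 1/144
  (Y=1, U=2, X=1, Z=0, W=1, V=4) weight 1/144
  (Y=1, U=2, X=1, Z=0, W=2, V=4) weight 1/144
  (Y=1, U=2, X=1, Z=1, W=0, V=4) weight 1/144
  (Y=1, U=2, X=1, Z=1, W=1, V=4) weight 1/144
  (Y=1, U=2, X=1, Z=1, W=2, V=4) weight 1/144
  (Y=1, U=3, X=1, Z=0, W=0, V=4) weight 1/144
  (Y=1, U=3, X=1, Z=0, W=1, V=4) weight 1/144
  (Y=2, U=2, X=0, Z=0, W=0, V=3) weight 1/216
  … 15 more
Group by X:
  weight(X=0) = 1/18
  weight(X=1) = 1/12
Total weight = 1/18 + 1/12 = 5/36
P(X=0 | obs) = 1/18 / 5/36 = 2/5
P(X=1 | obs) = 1/12 / 5/36 = 3/5

P(X = 0 | obs) = 2/5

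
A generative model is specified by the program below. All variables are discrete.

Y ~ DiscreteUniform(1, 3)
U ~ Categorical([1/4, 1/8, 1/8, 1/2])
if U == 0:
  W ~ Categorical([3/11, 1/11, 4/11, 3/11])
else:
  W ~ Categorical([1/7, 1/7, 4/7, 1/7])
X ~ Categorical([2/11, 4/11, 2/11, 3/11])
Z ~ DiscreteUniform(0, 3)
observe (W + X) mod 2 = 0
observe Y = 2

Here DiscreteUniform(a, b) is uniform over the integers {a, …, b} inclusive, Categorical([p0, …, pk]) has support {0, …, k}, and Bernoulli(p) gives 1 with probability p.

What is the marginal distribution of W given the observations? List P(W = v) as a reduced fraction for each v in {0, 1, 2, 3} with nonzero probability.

Enumerate traces; 128 have nonzero weight after conditioning:
  (Y=2, U=0, W=0, X=0, Z=0) weight 1/968
  (Y=2, U=0, W=0, X=0, Z=1) weight 1/968
  (Y=2, U=0, W=0, X=0, Z=2) weight 1/968
  (Y=2, U=0, W=0, X=0, Z=3) weight 1/968
  (Y=2, U=0, W=0, X=2, Z=0) weight 1/968
  (Y=2, U=0, W=0, X=2, Z=1) weight 1/968
  (Y=2, U=0, W=0, X=2, Z=2) weight 1/968
  (Y=2, U=0, W=0, X=2, Z=3) weight 1/968
  (Y=2, U=0, W=1, X=1, Z=0) weight 1/1452
  (Y=2, U=0, W=2, X=0, Z=0) weight 1/726
  … 118 more
Group by W:
  weight(W=0) = 18/847
  weight(W=1) = 10/363
  weight(W=2) = 160/2541
  weight(W=3) = 9/242
Total weight = 18/847 + 10/363 + 160/2541 + 9/242 = 757/5082
P(W=0 | obs) = 18/847 / 757/5082 = 108/757
P(W=1 | obs) = 10/363 / 757/5082 = 140/757
P(W=2 | obs) = 160/2541 / 757/5082 = 320/757
P(W=3 | obs) = 9/242 / 757/5082 = 189/757

P(W=0) = 108/757, P(W=1) = 140/757, P(W=2) = 320/757, P(W=3) = 189/757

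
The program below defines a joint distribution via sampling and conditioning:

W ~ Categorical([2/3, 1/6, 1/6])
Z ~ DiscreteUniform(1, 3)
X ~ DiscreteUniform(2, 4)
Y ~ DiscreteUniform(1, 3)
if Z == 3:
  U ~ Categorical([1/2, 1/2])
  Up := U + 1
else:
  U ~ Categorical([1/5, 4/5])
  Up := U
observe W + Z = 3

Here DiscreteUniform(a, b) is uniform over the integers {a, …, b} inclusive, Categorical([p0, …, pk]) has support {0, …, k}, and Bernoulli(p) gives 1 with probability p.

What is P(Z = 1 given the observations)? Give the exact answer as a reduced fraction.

P(Z = 1 | obs) = 1/6

Enumerate traces; 54 have nonzero weight after conditioning:
  (W=0, Z=3, X=2, Y=1, U=0) weight 1/81
  (W=0, Z=3, X=2, Y=1, U=1) weight 1/81
  (W=0, Z=3, X=2, Y=2, U=0) weight 1/81
  (W=0, Z=3, X=2, Y=2, U=1) weight 1/81
  (W=0, Z=3, X=2, Y=3, U=0) weight 1/81
  (W=0, Z=3, X=2, Y=3, U=1) weight 1/81
  (W=0, Z=3, X=3, Y=1, U=0) weight 1/81
  (W=0, Z=3, X=3, Y=1, U=1) weight 1/81
  (W=1, Z=2, X=2, Y=1, U=0) weight 1/810
  (W=2, Z=1, X=2, Y=1, U=0) weight 1/810
  … 44 more
Group by Z:
  weight(Z=1) = 1/18
  weight(Z=2) = 1/18
  weight(Z=3) = 2/9
Total weight = 1/18 + 1/18 + 2/9 = 1/3
P(Z=1 | obs) = 1/18 / 1/3 = 1/6
P(Z=2 | obs) = 1/18 / 1/3 = 1/6
P(Z=3 | obs) = 2/9 / 1/3 = 2/3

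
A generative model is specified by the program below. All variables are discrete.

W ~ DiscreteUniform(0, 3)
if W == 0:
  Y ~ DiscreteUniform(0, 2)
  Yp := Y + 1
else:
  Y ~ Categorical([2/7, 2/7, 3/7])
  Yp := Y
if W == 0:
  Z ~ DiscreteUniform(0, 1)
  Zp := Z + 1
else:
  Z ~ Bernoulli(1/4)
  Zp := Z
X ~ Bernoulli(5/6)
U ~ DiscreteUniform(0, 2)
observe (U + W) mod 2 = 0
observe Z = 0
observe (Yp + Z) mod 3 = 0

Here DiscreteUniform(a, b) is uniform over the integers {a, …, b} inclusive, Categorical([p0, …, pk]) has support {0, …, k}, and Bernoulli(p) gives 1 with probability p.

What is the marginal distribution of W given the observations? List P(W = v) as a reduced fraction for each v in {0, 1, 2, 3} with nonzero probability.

Enumerate traces; 12 have nonzero weight after conditioning:
  (W=0, Y=2, Z=0, X=0, U=0) weight 1/432
  (W=0, Y=2, Z=0, X=0, U=2) weight 1/432
  (W=0, Y=2, Z=0, X=1, U=0) weight 5/432
  (W=0, Y=2, Z=0, X=1, U=2) weight 5/432
  (W=1, Y=0, Z=0, X=0, U=1) weight 1/336
  (W=1, Y=0, Z=0, X=1, U=1) weight 5/336
  (W=2, Y=0, Z=0, X=0, U=0) weight 1/336
  (W=2, Y=0, Z=0, X=0, U=2) weight 1/336
  (W=3, Y=0, Z=0, X=0, U=1) weight 1/336
  … 3 more
Group by W:
  weight(W=0) = 1/36
  weight(W=1) = 1/56
  weight(W=2) = 1/28
  weight(W=3) = 1/56
Total weight = 1/36 + 1/56 + 1/28 + 1/56 = 25/252
P(W=0 | obs) = 1/36 / 25/252 = 7/25
P(W=1 | obs) = 1/56 / 25/252 = 9/50
P(W=2 | obs) = 1/28 / 25/252 = 9/25
P(W=3 | obs) = 1/56 / 25/252 = 9/50

P(W=0) = 7/25, P(W=1) = 9/50, P(W=2) = 9/25, P(W=3) = 9/50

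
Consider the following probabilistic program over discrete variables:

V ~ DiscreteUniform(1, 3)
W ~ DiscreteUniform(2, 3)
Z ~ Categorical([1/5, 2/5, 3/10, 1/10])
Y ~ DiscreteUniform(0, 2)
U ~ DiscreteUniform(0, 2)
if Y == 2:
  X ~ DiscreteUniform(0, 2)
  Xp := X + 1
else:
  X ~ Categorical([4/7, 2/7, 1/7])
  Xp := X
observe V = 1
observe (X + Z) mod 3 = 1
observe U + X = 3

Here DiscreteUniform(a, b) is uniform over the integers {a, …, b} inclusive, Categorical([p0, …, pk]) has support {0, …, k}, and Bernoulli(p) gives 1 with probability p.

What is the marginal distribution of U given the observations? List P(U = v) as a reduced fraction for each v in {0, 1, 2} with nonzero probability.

P(U=1) = 13/32, P(U=2) = 19/32

Enumerate traces; 18 have nonzero weight after conditioning:
  (V=1, W=2, Z=0, Y=0, U=2, X=1) weight 1/945
  (V=1, W=2, Z=0, Y=1, U=2, X=1) weight 1/945
  (V=1, W=2, Z=0, Y=2, U=2, X=1) weight 1/810
  (V=1, W=2, Z=2, Y=0, U=1, X=2) weight 1/1260
  (V=1, W=2, Z=2, Y=1, U=1, X=2) weight 1/1260
  (V=1, W=2, Z=2, Y=2, U=1, X=2) weight 1/540
  (V=1, W=2, Z=3, Y=0, U=2, X=1) weight 1/1890
  (V=1, W=2, Z=3, Y=1, U=2, X=1) weight 1/1890
  … 10 more
Group by U:
  weight(U=1) = 13/1890
  weight(U=2) = 19/1890
Total weight = 13/1890 + 19/1890 = 16/945
P(U=1 | obs) = 13/1890 / 16/945 = 13/32
P(U=2 | obs) = 19/1890 / 16/945 = 19/32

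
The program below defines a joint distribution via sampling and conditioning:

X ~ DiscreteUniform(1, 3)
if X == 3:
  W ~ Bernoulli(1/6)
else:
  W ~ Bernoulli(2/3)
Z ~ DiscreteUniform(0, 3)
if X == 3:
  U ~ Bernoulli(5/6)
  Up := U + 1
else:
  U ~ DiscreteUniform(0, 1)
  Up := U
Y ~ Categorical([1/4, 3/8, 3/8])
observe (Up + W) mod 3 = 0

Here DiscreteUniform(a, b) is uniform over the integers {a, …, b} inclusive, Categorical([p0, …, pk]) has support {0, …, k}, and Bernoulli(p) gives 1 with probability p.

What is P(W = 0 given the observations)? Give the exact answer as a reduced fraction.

P(W = 0 | obs) = 12/17

Enumerate traces; 36 have nonzero weight after conditioning:
  (X=1, W=0, Z=0, U=0, Y=0) weight 1/288
  (X=1, W=0, Z=0, U=0, Y=1) weight 1/192
  (X=1, W=0, Z=0, U=0, Y=2) weight 1/192
  (X=1, W=0, Z=1, U=0, Y=0) weight 1/288
  (X=1, W=0, Z=1, U=0, Y=1) weight 1/192
  (X=1, W=0, Z=1, U=0, Y=2) weight 1/192
  (X=1, W=0, Z=2, U=0, Y=0) weight 1/288
  (X=1, W=0, Z=2, U=0, Y=1) weight 1/192
  (X=3, W=1, Z=0, U=1, Y=0) weight 5/1728
  … 27 more
Group by W:
  weight(W=0) = 1/9
  weight(W=1) = 5/108
Total weight = 1/9 + 5/108 = 17/108
P(W=0 | obs) = 1/9 / 17/108 = 12/17
P(W=1 | obs) = 5/108 / 17/108 = 5/17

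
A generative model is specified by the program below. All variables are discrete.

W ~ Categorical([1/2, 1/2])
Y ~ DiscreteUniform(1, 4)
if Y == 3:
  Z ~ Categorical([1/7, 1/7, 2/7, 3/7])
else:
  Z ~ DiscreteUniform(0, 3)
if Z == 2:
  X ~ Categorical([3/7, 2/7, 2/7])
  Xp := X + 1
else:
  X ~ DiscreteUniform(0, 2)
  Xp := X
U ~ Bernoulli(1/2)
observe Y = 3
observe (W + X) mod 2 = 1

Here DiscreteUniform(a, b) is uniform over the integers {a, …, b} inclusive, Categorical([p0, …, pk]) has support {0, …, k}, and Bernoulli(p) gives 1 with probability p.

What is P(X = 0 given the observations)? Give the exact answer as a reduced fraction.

P(X = 0 | obs) = 53/147

Enumerate traces; 24 have nonzero weight after conditioning:
  (W=0, Y=3, Z=0, X=1, U=0) weight 1/336
  (W=0, Y=3, Z=0, X=1, U=1) weight 1/336
  (W=0, Y=3, Z=1, X=1, U=0) weight 1/336
  (W=0, Y=3, Z=1, X=1, U=1) weight 1/336
  (W=0, Y=3, Z=2, X=1, U=0) weight 1/196
  (W=0, Y=3, Z=2, X=1, U=1) weight 1/196
  (W=0, Y=3, Z=3, X=1, U=0) weight 1/112
  (W=0, Y=3, Z=3, X=1, U=1) weight 1/112
  (W=1, Y=3, Z=0, X=0, U=0) weight 1/336
  (W=1, Y=3, Z=0, X=2, U=0) weight 1/336
  … 14 more
Group by X:
  weight(X=0) = 53/1176
  weight(X=1) = 47/1176
  weight(X=2) = 47/1176
Total weight = 53/1176 + 47/1176 + 47/1176 = 1/8
P(X=0 | obs) = 53/1176 / 1/8 = 53/147
P(X=1 | obs) = 47/1176 / 1/8 = 47/147
P(X=2 | obs) = 47/1176 / 1/8 = 47/147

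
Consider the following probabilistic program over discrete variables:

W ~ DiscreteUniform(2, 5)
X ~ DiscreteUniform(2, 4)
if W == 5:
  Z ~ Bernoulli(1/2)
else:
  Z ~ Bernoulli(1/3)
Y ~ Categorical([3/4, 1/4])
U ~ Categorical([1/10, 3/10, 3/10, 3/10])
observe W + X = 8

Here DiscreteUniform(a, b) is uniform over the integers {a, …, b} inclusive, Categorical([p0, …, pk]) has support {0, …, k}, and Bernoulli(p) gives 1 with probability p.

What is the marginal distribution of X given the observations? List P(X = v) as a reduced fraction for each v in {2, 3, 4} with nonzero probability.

Enumerate traces; 32 have nonzero weight after conditioning:
  (W=4, X=4, Z=0, Y=0, U=0) weight 1/240
  (W=4, X=4, Z=0, Y=0, U=1) weight 1/80
  (W=4, X=4, Z=0, Y=0, U=2) weight 1/80
  (W=4, X=4, Z=0, Y=0, U=3) weight 1/80
  (W=4, X=4, Z=0, Y=1, U=0) weight 1/720
  (W=4, X=4, Z=0, Y=1, U=1) weight 1/240
  (W=4, X=4, Z=0, Y=1, U=2) weight 1/240
  (W=4, X=4, Z=0, Y=1, U=3) weight 1/240
  (W=5, X=3, Z=0, Y=0, U=0) weight 1/320
  … 23 more
Group by X:
  weight(X=3) = 1/12
  weight(X=4) = 1/12
Total weight = 1/12 + 1/12 = 1/6
P(X=3 | obs) = 1/12 / 1/6 = 1/2
P(X=4 | obs) = 1/12 / 1/6 = 1/2

P(X=3) = 1/2, P(X=4) = 1/2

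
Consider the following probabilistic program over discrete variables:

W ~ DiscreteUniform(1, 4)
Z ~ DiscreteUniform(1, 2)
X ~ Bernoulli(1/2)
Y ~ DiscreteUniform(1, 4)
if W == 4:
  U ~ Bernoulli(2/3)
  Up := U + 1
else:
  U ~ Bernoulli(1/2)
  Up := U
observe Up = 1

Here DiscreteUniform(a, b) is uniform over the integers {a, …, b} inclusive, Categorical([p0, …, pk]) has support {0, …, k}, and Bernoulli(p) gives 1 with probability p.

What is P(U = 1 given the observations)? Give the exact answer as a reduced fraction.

Enumerate traces; 64 have nonzero weight after conditioning:
  (W=1, Z=1, X=0, Y=1, U=1) weight 1/128
  (W=1, Z=1, X=0, Y=2, U=1) weight 1/128
  (W=1, Z=1, X=0, Y=3, U=1) weight 1/128
  (W=1, Z=1, X=0, Y=4, U=1) weight 1/128
  (W=1, Z=1, X=1, Y=1, U=1) weight 1/128
  (W=1, Z=1, X=1, Y=2, U=1) weight 1/128
  (W=1, Z=1, X=1, Y=3, U=1) weight 1/128
  (W=1, Z=1, X=1, Y=4, U=1) weight 1/128
  (W=4, Z=1, X=0, Y=1, U=0) weight 1/192
  … 55 more
Group by U:
  weight(U=0) = 1/12
  weight(U=1) = 3/8
Total weight = 1/12 + 3/8 = 11/24
P(U=0 | obs) = 1/12 / 11/24 = 2/11
P(U=1 | obs) = 3/8 / 11/24 = 9/11

P(U = 1 | obs) = 9/11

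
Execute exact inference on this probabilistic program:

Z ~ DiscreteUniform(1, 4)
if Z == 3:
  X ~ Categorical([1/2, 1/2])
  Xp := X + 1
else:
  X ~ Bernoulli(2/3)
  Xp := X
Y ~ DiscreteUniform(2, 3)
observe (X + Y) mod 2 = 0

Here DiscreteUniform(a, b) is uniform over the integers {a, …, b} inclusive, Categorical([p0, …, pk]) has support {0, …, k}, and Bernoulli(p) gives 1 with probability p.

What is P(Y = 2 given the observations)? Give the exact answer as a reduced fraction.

P(Y = 2 | obs) = 3/8

Enumerate traces; 8 have nonzero weight after conditioning:
  (Z=1, X=0, Y=2) weight 1/24
  (Z=1, X=1, Y=3) weight 1/12
  (Z=2, X=0, Y=2) weight 1/24
  (Z=2, X=1, Y=3) weight 1/12
  (Z=3, X=0, Y=2) weight 1/16
  (Z=3, X=1, Y=3) weight 1/16
  (Z=4, X=0, Y=2) weight 1/24
  (Z=4, X=1, Y=3) weight 1/12
Group by Y:
  weight(Y=2) = 3/16
  weight(Y=3) = 5/16
Total weight = 3/16 + 5/16 = 1/2
P(Y=2 | obs) = 3/16 / 1/2 = 3/8
P(Y=3 | obs) = 5/16 / 1/2 = 5/8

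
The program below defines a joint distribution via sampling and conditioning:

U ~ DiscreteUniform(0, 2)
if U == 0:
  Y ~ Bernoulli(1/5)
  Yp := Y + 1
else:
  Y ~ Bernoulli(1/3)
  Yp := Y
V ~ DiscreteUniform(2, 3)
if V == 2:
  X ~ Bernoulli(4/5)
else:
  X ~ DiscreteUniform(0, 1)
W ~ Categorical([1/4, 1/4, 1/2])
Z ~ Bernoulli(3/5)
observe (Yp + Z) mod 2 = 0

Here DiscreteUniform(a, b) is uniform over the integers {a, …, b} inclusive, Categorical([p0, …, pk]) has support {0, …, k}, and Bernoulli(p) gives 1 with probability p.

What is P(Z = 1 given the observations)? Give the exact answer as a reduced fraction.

P(Z = 1 | obs) = 33/56

Enumerate traces; 72 have nonzero weight after conditioning:
  (U=0, Y=0, V=2, X=0, W=0, Z=1) weight 1/250
  (U=0, Y=0, V=2, X=0, W=1, Z=1) weight 1/250
  (U=0, Y=0, V=2, X=0, W=2, Z=1) weight 1/125
  (U=0, Y=0, V=2, X=1, W=0, Z=1) weight 2/125
  (U=0, Y=0, V=2, X=1, W=1, Z=1) weight 2/125
  (U=0, Y=0, V=2, X=1, W=2, Z=1) weight 4/125
  (U=0, Y=0, V=3, X=0, W=0, Z=1) weight 1/100
  (U=0, Y=0, V=3, X=0, W=1, Z=1) weight 1/100
  (U=0, Y=1, V=2, X=0, W=0, Z=0) weight 1/1500
  … 63 more
Group by Z:
  weight(Z=0) = 46/225
  weight(Z=1) = 22/75
Total weight = 46/225 + 22/75 = 112/225
P(Z=0 | obs) = 46/225 / 112/225 = 23/56
P(Z=1 | obs) = 22/75 / 112/225 = 33/56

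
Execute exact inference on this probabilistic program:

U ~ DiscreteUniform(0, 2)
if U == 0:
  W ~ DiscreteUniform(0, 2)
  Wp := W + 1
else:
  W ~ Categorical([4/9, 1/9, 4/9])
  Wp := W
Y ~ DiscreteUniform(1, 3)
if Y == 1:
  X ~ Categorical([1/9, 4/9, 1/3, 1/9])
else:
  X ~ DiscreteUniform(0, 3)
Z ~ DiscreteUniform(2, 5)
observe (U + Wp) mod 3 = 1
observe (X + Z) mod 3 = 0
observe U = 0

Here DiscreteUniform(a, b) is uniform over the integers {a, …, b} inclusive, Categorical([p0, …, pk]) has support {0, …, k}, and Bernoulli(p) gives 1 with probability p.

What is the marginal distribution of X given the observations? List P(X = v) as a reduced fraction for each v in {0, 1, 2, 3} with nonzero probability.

P(X=0) = 11/71, P(X=1) = 34/71, P(X=2) = 15/71, P(X=3) = 11/71

Enumerate traces; 15 have nonzero weight after conditioning:
  (U=0, W=0, Y=1, X=0, Z=3) weight 1/972
  (U=0, W=0, Y=1, X=1, Z=2) weight 1/243
  (U=0, W=0, Y=1, X=1, Z=5) weight 1/243
  (U=0, W=0, Y=1, X=2, Z=4) weight 1/324
  (U=0, W=0, Y=1, X=3, Z=3) weight 1/972
  (U=0, W=0, Y=2, X=0, Z=3) weight 1/432
  (U=0, W=0, Y=2, X=1, Z=2) weight 1/432
  (U=0, W=0, Y=2, X=1, Z=5) weight 1/432
  … 7 more
Group by X:
  weight(X=0) = 11/1944
  weight(X=1) = 17/972
  weight(X=2) = 5/648
  weight(X=3) = 11/1944
Total weight = 11/1944 + 17/972 + 5/648 + 11/1944 = 71/1944
P(X=0 | obs) = 11/1944 / 71/1944 = 11/71
P(X=1 | obs) = 17/972 / 71/1944 = 34/71
P(X=2 | obs) = 5/648 / 71/1944 = 15/71
P(X=3 | obs) = 11/1944 / 71/1944 = 11/71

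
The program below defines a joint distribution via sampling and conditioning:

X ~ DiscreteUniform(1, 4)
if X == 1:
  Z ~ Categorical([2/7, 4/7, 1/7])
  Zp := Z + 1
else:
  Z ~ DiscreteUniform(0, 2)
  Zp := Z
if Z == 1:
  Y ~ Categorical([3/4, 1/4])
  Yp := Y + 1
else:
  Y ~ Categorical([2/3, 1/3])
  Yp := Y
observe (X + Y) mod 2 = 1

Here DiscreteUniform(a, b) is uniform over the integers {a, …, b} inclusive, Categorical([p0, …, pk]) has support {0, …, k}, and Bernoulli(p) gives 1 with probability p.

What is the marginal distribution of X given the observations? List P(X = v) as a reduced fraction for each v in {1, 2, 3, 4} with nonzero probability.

Enumerate traces; 12 have nonzero weight after conditioning:
  (X=1, Z=0, Y=0) weight 1/21
  (X=1, Z=1, Y=0) weight 3/28
  (X=1, Z=2, Y=0) weight 1/42
  (X=2, Z=0, Y=1) weight 1/36
  (X=2, Z=1, Y=1) weight 1/48
  (X=2, Z=2, Y=1) weight 1/36
  (X=3, Z=0, Y=0) weight 1/18
  (X=3, Z=1, Y=0) weight 1/16
  (X=4, Z=0, Y=1) weight 1/36
  … 3 more
Group by X:
  weight(X=1) = 5/28
  weight(X=2) = 11/144
  weight(X=3) = 25/144
  weight(X=4) = 11/144
Total weight = 5/28 + 11/144 + 25/144 + 11/144 = 509/1008
P(X=1 | obs) = 5/28 / 509/1008 = 180/509
P(X=2 | obs) = 11/144 / 509/1008 = 77/509
P(X=3 | obs) = 25/144 / 509/1008 = 175/509
P(X=4 | obs) = 11/144 / 509/1008 = 77/509

P(X=1) = 180/509, P(X=2) = 77/509, P(X=3) = 175/509, P(X=4) = 77/509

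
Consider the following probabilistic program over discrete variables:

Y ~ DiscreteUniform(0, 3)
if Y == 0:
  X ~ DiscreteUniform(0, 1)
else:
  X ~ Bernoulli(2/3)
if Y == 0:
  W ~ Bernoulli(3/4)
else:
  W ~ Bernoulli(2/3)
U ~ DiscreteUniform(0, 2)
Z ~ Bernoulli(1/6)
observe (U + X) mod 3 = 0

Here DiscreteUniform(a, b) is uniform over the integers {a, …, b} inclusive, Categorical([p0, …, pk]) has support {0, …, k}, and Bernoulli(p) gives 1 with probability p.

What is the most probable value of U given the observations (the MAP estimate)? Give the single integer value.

argmax_v P(U = v | obs) = 2

Enumerate traces; 32 have nonzero weight after conditioning:
  (Y=0, X=0, W=0, U=0, Z=0) weight 5/576
  (Y=0, X=0, W=0, U=0, Z=1) weight 1/576
  (Y=0, X=0, W=1, U=0, Z=0) weight 5/192
  (Y=0, X=0, W=1, U=0, Z=1) weight 1/192
  (Y=0, X=1, W=0, U=2, Z=0) weight 5/576
  (Y=0, X=1, W=0, U=2, Z=1) weight 1/576
  (Y=0, X=1, W=1, U=2, Z=0) weight 5/192
  (Y=0, X=1, W=1, U=2, Z=1) weight 1/192
  … 24 more
Group by U:
  weight(U=0) = 1/8
  weight(U=2) = 5/24
Total weight = 1/8 + 5/24 = 1/3
P(U=0 | obs) = 1/8 / 1/3 = 3/8
P(U=2 | obs) = 5/24 / 1/3 = 5/8
argmax = 2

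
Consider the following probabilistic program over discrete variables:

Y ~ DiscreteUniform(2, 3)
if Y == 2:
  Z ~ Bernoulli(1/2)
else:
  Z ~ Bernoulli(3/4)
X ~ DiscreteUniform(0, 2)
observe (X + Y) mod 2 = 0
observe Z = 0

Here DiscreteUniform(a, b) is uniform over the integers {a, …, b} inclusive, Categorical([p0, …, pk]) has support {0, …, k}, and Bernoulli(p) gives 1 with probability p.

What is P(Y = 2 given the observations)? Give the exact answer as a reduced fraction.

Enumerate traces; 3 have nonzero weight after conditioning:
  (Y=2, Z=0, X=0) weight 1/12
  (Y=2, Z=0, X=2) weight 1/12
  (Y=3, Z=0, X=1) weight 1/24
Group by Y:
  weight(Y=2) = 1/6
  weight(Y=3) = 1/24
Total weight = 1/6 + 1/24 = 5/24
P(Y=2 | obs) = 1/6 / 5/24 = 4/5
P(Y=3 | obs) = 1/24 / 5/24 = 1/5

P(Y = 2 | obs) = 4/5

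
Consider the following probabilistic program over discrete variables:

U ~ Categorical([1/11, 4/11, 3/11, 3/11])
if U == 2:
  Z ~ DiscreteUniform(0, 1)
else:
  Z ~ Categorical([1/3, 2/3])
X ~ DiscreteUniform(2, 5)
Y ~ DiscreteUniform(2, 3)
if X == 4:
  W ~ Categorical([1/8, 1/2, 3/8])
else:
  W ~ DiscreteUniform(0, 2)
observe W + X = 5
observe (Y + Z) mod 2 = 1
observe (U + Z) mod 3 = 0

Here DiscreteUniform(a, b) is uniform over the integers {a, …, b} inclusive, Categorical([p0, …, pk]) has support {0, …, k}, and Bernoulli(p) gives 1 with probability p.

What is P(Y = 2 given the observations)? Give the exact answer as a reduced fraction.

P(Y = 2 | obs) = 9/17

Enumerate traces; 9 have nonzero weight after conditioning:
  (U=0, Z=0, X=3, Y=3, W=2) weight 1/792
  (U=0, Z=0, X=4, Y=3, W=1) weight 1/528
  (U=0, Z=0, X=5, Y=3, W=0) weight 1/792
  (U=2, Z=1, X=3, Y=2, W=2) weight 1/176
  (U=2, Z=1, X=4, Y=2, W=1) weight 3/352
  (U=2, Z=1, X=5, Y=2, W=0) weight 1/176
  (U=3, Z=0, X=3, Y=3, W=2) weight 1/264
  (U=3, Z=0, X=4, Y=3, W=1) weight 1/176
  … 1 more
Group by Y:
  weight(Y=2) = 7/352
  weight(Y=3) = 7/396
Total weight = 7/352 + 7/396 = 119/3168
P(Y=2 | obs) = 7/352 / 119/3168 = 9/17
P(Y=3 | obs) = 7/396 / 119/3168 = 8/17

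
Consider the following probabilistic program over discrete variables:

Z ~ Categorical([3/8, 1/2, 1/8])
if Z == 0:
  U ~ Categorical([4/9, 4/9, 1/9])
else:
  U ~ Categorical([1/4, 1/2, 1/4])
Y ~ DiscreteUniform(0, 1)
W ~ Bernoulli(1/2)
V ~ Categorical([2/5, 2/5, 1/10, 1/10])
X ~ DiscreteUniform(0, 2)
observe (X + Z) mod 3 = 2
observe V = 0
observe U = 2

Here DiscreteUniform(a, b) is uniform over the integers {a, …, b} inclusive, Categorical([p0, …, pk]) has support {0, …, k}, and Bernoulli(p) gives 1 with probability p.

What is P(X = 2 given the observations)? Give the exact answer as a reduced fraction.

Enumerate traces; 12 have nonzero weight after conditioning:
  (Z=0, U=2, Y=0, W=0, V=0, X=2) weight 1/720
  (Z=0, U=2, Y=0, W=1, V=0, X=2) weight 1/720
  (Z=0, U=2, Y=1, W=0, V=0, X=2) weight 1/720
  (Z=0, U=2, Y=1, W=1, V=0, X=2) weight 1/720
  (Z=1, U=2, Y=0, W=0, V=0, X=1) weight 1/240
  (Z=1, U=2, Y=0, W=1, V=0, X=1) weight 1/240
  (Z=1, U=2, Y=1, W=0, V=0, X=1) weight 1/240
  (Z=1, U=2, Y=1, W=1, V=0, X=1) weight 1/240
  (Z=2, U=2, Y=0, W=0, V=0, X=0) weight 1/960
  … 3 more
Group by X:
  weight(X=0) = 1/240
  weight(X=1) = 1/60
  weight(X=2) = 1/180
Total weight = 1/240 + 1/60 + 1/180 = 19/720
P(X=0 | obs) = 1/240 / 19/720 = 3/19
P(X=1 | obs) = 1/60 / 19/720 = 12/19
P(X=2 | obs) = 1/180 / 19/720 = 4/19

P(X = 2 | obs) = 4/19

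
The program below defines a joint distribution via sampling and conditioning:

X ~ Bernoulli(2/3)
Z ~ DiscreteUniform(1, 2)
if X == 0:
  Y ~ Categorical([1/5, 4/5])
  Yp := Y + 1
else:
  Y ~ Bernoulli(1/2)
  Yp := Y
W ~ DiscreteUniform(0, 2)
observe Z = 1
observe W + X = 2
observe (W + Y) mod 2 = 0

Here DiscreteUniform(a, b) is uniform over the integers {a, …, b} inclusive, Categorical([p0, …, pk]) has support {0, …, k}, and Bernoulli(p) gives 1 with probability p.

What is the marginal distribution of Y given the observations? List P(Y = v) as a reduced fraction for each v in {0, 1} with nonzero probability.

P(Y=0) = 1/6, P(Y=1) = 5/6

Enumerate traces; 2 have nonzero weight after conditioning:
  (X=0, Z=1, Y=0, W=2) weight 1/90
  (X=1, Z=1, Y=1, W=1) weight 1/18
Group by Y:
  weight(Y=0) = 1/90
  weight(Y=1) = 1/18
Total weight = 1/90 + 1/18 = 1/15
P(Y=0 | obs) = 1/90 / 1/15 = 1/6
P(Y=1 | obs) = 1/18 / 1/15 = 5/6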